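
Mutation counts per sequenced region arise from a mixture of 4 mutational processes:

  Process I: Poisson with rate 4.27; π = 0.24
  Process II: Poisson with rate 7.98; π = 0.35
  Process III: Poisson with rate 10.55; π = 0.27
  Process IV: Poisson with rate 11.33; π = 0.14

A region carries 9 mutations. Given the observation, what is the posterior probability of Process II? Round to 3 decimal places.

0.463

Posterior ∝ prior × likelihood, so P(k | x) ∝ π_k f_k(x); normalise over all components.
Component likelihoods at x = 9 mutations:
  f_I = 0.0181824
  f_II = 0.123764
  f_III = 0.11687
  f_IV = 0.1018
Prior × likelihood for each component:
  π_I·f_I = 0.24 × 0.0181824 = 0.00436377
  π_II·f_II = 0.35 × 0.123764 = 0.0433173
  π_III·f_III = 0.27 × 0.11687 = 0.0315548
  π_IV·f_IV = 0.14 × 0.1018 = 0.0142521
Sum: 0.00436377 + 0.0433173 + 0.0315548 + 0.0142521 = 0.0934879
Responsibility of Process II: 0.0433173 / 0.0934879 ≈ 0.463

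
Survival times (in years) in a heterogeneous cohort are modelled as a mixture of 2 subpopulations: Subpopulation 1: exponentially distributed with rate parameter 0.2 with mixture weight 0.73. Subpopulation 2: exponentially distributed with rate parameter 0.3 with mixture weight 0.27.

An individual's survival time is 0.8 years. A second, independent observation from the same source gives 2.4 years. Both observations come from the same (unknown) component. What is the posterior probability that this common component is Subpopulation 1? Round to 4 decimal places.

The responsibility of component k is π_k f_k(x) divided by Σ_j π_j f_j(x).
Since both observations come from the same component, the likelihood for component k is f_k(x₁)·f_k(x₂).
  f_1 = [0.2·e^(−0.2·0.8) = 0.2·e^(−0.1600) = 0.170429] × [0.123757] = 0.0210917
  f_2 = [0.3·e^(−0.3·0.8) = 0.3·e^(−0.2400) = 0.235988] × [0.146026] = 0.0344604
Multiply by the mixture weights:
  π_1·f_1 = 0.73 × 0.0210917 = 0.0153969
  π_2·f_2 = 0.27 × 0.0344604 = 0.0093043
Denominator: 0.0153969 + 0.0093043 = 0.0247012
So the posterior for Subpopulation 1 is 0.0153969 / 0.0247012 ≈ 0.6233.

0.6233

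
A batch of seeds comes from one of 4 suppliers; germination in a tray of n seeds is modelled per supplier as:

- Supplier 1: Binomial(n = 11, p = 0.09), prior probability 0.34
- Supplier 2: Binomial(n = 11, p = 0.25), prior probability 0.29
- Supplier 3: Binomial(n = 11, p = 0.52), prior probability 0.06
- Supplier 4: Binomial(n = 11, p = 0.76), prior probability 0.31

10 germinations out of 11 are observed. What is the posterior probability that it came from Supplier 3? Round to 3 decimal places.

P(component k | x) = w_k·f_k(x) / marginal(x), where marginal(x) = Σ_j w_j·f_j(x).
Component likelihoods at x = 10 germinations out of 11:
  L_1 = C(11,10)·0.09^10·0.91^1 = 11·3.48678e-11·0.91 = 3.49027e-10
  L_2 = C(11,10)·0.25^10·0.75^1 = 11·9.53674e-07·0.75 = 7.86781e-06
  L_3 = C(11,10)·0.52^10·0.48^1 = 11·0.00144555·0.48 = 0.00763251
  L_4 = C(11,10)·0.76^10·0.24^1 = 11·0.0642889·0.24 = 0.169723
Multiply by the mixture weights:
  w_1·L_1 = 0.34 × 3.49027e-10 = 1.18669e-10
  w_2·L_2 = 0.29 × 7.86781e-06 = 2.28167e-06
  w_3·L_3 = 0.06 × 0.00763251 = 0.000457951
  w_4·L_4 = 0.31 × 0.169723 = 0.052614
Sum: 1.18669e-10 + 2.28167e-06 + 0.000457951 + 0.052614 = 0.0530743
P(Supplier 3 | 10 germinations out of 11) ≈ 0.009

0.009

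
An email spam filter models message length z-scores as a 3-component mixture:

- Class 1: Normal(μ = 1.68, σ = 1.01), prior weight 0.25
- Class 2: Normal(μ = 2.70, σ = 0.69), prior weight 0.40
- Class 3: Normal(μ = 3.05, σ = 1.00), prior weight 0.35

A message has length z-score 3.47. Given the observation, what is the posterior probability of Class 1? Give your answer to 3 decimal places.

The responsibility of component k is π_k f_k(x) divided by Σ_j π_j f_j(x).
Normal densities:
  f_1 = (1/(1.01·√(2π)))·exp(−(3.47−1.68)²/(2·1.01²)) = 0.394992·exp(-1.57048) = 0.0821366
  f_2 = (1/(0.69·√(2π)))·exp(−(3.47−2.70)²/(2·0.69²)) = 0.578177·exp(-0.62266) = 0.3102
  f_3 = (1/(1.00·√(2π)))·exp(−(3.47−3.05)²/(2·1.00²)) = 0.398942·exp(-0.08820) = 0.365263
Multiply by the mixture weights:
  π_1·f_1 = 0.25 × 0.0821366 = 0.0205341
  π_2·f_2 = 0.40 × 0.3102 = 0.12408
  π_3·f_3 = 0.35 × 0.365263 = 0.127842
Sum: 0.0205341 + 0.12408 + 0.127842 = 0.272456
So the posterior for Class 1 is 0.0205341 / 0.272456 ≈ 0.075.

0.075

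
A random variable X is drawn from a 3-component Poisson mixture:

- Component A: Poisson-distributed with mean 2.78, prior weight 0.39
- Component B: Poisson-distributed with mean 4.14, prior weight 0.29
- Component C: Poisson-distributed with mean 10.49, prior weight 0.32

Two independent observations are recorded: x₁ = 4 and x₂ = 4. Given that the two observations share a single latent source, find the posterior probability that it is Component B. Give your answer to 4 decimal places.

0.5406

Posterior ∝ prior × likelihood, so P(k | x) ∝ π_k f_k(x); normalise over all components.
Since both observations come from the same component, the likelihood for component k is f_k(x₁)·f_k(x₂).
  L_A = [0.154394] × [0.154394] = 0.0238374
  L_B = [0.1949] × [0.1949] = 0.0379859
  L_C = [0.0140327] × [0.0140327] = 0.000196917
Weight by the priors:
  π_A·L_A = 0.39 × 0.0238374 = 0.00929658
  π_B·L_B = 0.29 × 0.0379859 = 0.0110159
  π_C·L_C = 0.32 × 0.000196917 = 6.30134e-05
Evidence: 0.00929658 + 0.0110159 + 6.30134e-05 = 0.0203755
Responsibility of Component B: 0.0110159 / 0.0203755 ≈ 0.5406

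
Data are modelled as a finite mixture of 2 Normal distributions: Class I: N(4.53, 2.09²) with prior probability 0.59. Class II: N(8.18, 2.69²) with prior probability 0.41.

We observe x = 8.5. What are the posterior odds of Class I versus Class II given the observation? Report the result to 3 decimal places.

0.307

Since P(k|x) ∝ π_k f_k(x), the posterior odds are π_i f_i(x) / (π_j f_j(x)).
Component likelihoods at x = 8.5:
  p_I = (1/(2.09·√(2π)))·exp(−(8.5−4.53)²/(2·2.09²)) = 0.190881·exp(-1.80409) = 0.0314237
  p_II = (1/(2.69·√(2π)))·exp(−(8.5−8.18)²/(2·2.69²)) = 0.148306·exp(-0.00708) = 0.14726
0.01854 / 0.0603766 ≈ 0.307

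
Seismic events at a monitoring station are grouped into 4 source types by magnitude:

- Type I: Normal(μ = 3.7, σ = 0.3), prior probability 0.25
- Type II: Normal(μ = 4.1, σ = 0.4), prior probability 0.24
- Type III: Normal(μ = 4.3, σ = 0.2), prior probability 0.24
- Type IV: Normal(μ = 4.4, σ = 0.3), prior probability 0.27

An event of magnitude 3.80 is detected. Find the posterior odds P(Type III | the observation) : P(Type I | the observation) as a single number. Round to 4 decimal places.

Since P(k|x) ∝ π_k f_k(x), the posterior odds are π_i f_i(x) / (π_j f_j(x)).
Component likelihoods at x = 3.80:
  f_I = (1/(0.3·√(2π)))·exp(−(3.80−3.7)²/(2·0.3²)) = 1.329808·exp(-0.05556) = 1.25794
  f_II = (1/(0.4·√(2π)))·exp(−(3.80−4.1)²/(2·0.4²)) = 0.997356·exp(-0.28125) = 0.752844
  f_III = (1/(0.2·√(2π)))·exp(−(3.80−4.3)²/(2·0.2²)) = 1.994711·exp(-3.12500) = 0.0876415
  f_IV = (1/(0.3·√(2π)))·exp(−(3.80−4.4)²/(2·0.3²)) = 1.329808·exp(-2.00000) = 0.17997
Posterior odds = (π_III·f_III) / (π_I·f_I) = (0.24·0.0876415) / (0.25·1.25794) = 0.021034 / 0.314486 ≈ 0.0669

0.0669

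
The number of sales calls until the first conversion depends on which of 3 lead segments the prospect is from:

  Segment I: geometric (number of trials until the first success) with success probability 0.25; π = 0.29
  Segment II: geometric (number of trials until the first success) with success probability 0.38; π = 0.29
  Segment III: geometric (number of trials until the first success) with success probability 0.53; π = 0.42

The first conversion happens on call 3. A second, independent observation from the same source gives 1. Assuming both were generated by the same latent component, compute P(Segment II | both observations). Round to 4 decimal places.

By Bayes' theorem, P(k | x) = π_k f_k(x) / Σ_j π_j f_j(x).
Since both observations come from the same component, the likelihood for component k is f_k(x₁)·f_k(x₂).
  L_I = [0.25·(1−0.25)^2 = 0.25·0.5625 = 0.140625] × [0.25] = 0.0351562
  L_II = [0.38·(1−0.38)^2 = 0.38·0.3844 = 0.146072] × [0.38] = 0.0555074
  L_III = [0.53·(1−0.53)^2 = 0.53·0.2209 = 0.117077] × [0.53] = 0.0620508
Unnormalised posteriors:
  π_I·L_I = 0.29 × 0.0351562 = 0.0101953
  π_II·L_II = 0.29 × 0.0555074 = 0.0160971
  π_III·L_III = 0.42 × 0.0620508 = 0.0260613
Evidence: 0.0101953 + 0.0160971 + 0.0260613 = 0.0523538
Responsibility of Segment II: 0.0160971 / 0.0523538 ≈ 0.3075

0.3075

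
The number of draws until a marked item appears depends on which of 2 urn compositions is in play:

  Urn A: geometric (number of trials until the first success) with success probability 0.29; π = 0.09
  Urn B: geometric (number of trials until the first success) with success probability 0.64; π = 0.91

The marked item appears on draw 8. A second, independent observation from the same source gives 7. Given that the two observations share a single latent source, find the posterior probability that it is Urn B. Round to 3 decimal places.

0.007

Posterior ∝ prior × likelihood, so P(k | x) ∝ π_k f_k(x); normalise over all components.
Since both observations come from the same component, the likelihood for component k is f_k(x₁)·f_k(x₂).
  f_A = [0.29·(1−0.29)^7 = 0.29·0.0909512 = 0.0263758] × [0.0371491] = 0.000979839
  f_B = [0.64·(1−0.64)^7 = 0.64·0.000783642 = 0.000501531] × [0.00139314] = 6.98703e-07
Weight by the priors:
  π_A·f_A = 0.09 × 0.000979839 = 8.81855e-05
  π_B·f_B = 0.91 × 6.98703e-07 = 6.3582e-07
Denominator: 8.81855e-05 + 6.3582e-07 = 8.88213e-05
P(Urn B | x) ≈ 0.007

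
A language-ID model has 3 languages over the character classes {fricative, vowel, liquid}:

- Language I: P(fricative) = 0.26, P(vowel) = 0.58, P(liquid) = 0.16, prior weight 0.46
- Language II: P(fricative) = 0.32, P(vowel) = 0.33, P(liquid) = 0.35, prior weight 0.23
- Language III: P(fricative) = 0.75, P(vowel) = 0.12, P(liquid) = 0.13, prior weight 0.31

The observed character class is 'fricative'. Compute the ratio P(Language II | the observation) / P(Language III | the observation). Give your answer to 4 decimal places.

Posterior odds = (P(Z=i) f_i(x)) / (P(Z=j) f_j(x)); the normalising sum cancels.
Categorical probabilities:
  L_I = P(fricative | comp) = 0.26
  L_II = P(fricative | comp) = 0.32
  L_III = P(fricative | comp) = 0.75
Odds = (0.23/0.31) × (0.32/0.75) = 0.741935 × 0.426667 ≈ 0.3166

0.3166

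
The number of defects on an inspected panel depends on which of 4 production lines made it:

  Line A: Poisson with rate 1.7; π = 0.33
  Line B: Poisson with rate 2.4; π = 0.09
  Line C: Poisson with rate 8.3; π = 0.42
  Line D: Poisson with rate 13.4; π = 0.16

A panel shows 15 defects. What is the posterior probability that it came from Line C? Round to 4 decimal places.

0.2460

Apply Bayes' rule: the posterior for each component is proportional to its prior times its likelihood at x.
Poisson probabilities:
  p_A = 3.99884e-10
  p_B = 3.50237e-08
  p_C = 0.0116152
  p_D = 0.0934386
Prior × likelihood for each component:
  w_A·p_A = 0.33 × 3.99884e-10 = 1.31962e-10
  w_B·p_B = 0.09 × 3.50237e-08 = 3.15213e-09
  w_C·p_C = 0.42 × 0.0116152 = 0.00487839
  w_D·p_D = 0.16 × 0.0934386 = 0.0149502
Normaliser: 1.31962e-10 + 3.15213e-09 + 0.00487839 + 0.0149502 = 0.0198286
So the posterior for Line C is 0.00487839 / 0.0198286 ≈ 0.2460.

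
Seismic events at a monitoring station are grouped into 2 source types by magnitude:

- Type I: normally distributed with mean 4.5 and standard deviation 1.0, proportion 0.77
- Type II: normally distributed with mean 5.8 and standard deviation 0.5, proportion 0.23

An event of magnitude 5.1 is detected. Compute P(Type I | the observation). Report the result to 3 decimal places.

0.788

P(component k | x) = π_k·f_k(x) / marginal(x), where marginal(x) = Σ_j π_j·f_j(x).
Component likelihoods at x = 5.1:
  p_I = (1/(1.0·√(2π)))·exp(−(5.1−4.5)²/(2·1.0²)) = 0.398942·exp(-0.18000) = 0.333225
  p_II = (1/(0.5·√(2π)))·exp(−(5.1−5.8)²/(2·0.5²)) = 0.797885·exp(-0.98000) = 0.299455
Unnormalised posteriors:
  π_I·p_I = 0.77 × 0.333225 = 0.256583
  π_II·p_II = 0.23 × 0.299455 = 0.0688746
Normaliser: 0.256583 + 0.0688746 = 0.325458
P(Type I | data) ≈ 0.788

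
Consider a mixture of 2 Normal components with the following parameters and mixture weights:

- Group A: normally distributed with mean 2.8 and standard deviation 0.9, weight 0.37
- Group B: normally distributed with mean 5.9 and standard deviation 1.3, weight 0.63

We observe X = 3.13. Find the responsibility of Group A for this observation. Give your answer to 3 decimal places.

0.885

P(component k | x) = P(Z=k)·f_k(x) / marginal(x), where marginal(x) = Σ_j P(Z=j)·f_j(x).
Normal densities:
  L_A = (1/(0.9·√(2π)))·exp(−(3.13−2.8)²/(2·0.9²)) = 0.443269·exp(-0.06722) = 0.414451
  L_B = (1/(1.3·√(2π)))·exp(−(3.13−5.9)²/(2·1.3²)) = 0.306879·exp(-2.27009) = 0.0317015
Weight by the priors:
  P(Z=A)·L_A = 0.37 × 0.414451 = 0.153347
  P(Z=B)·L_B = 0.63 × 0.0317015 = 0.0199719
Denominator: 0.153347 + 0.0199719 = 0.173319
So the posterior for Group A is 0.153347 / 0.173319 ≈ 0.885.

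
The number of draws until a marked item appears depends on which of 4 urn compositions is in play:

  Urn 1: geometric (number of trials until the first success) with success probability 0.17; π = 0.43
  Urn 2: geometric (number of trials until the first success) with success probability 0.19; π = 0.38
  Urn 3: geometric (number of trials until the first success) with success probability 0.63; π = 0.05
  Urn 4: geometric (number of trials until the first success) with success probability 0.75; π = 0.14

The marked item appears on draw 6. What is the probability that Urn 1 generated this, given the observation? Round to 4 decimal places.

0.5304

Posterior ∝ prior × likelihood, so P(k | x) ∝ w_k f_k(x); normalise over all components.
Geometric probabilities:
  L_1 = 0.0669637
  L_2 = 0.0662489
  L_3 = 0.00436867
  L_4 = 0.000732422
Multiply by the mixture weights:
  w_1·L_1 = 0.43 × 0.0669637 = 0.0287944
  w_2·L_2 = 0.38 × 0.0662489 = 0.0251746
  w_3·L_3 = 0.05 × 0.00436867 = 0.000218433
  w_4·L_4 = 0.14 × 0.000732422 = 0.000102539
Evidence: 0.0287944 + 0.0251746 + 0.000218433 + 0.000102539 = 0.0542899
P(Urn 1 | 6) ≈ 0.5304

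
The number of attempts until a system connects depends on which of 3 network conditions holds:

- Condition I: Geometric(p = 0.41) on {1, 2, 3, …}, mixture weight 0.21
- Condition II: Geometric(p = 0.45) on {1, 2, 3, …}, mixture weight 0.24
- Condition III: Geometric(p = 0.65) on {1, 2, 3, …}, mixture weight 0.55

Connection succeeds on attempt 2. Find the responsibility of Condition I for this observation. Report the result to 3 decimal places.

0.216

The responsibility of component k is P(Z=k) f_k(x) divided by Σ_j P(Z=j) f_j(x).
Component likelihoods at x = 2:
  f_I = 0.41·(1−0.41)^1 = 0.41·0.59 = 0.2419
  f_II = 0.45·(1−0.45)^1 = 0.45·0.55 = 0.2475
  f_III = 0.65·(1−0.65)^1 = 0.65·0.35 = 0.2275
Unnormalised posteriors:
  P(Z=I)·f_I = 0.21 × 0.2419 = 0.050799
  P(Z=II)·f_II = 0.24 × 0.2475 = 0.0594
  P(Z=III)·f_III = 0.55 × 0.2275 = 0.125125
Marginal: 0.050799 + 0.0594 + 0.125125 = 0.235324
P(Condition I | data) ≈ 0.216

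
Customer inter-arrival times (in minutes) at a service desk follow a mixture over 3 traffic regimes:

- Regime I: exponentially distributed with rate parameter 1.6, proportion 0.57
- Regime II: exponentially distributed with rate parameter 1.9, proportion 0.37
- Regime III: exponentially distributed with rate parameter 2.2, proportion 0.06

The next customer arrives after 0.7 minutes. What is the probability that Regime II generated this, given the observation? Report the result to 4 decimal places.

Posterior ∝ prior × likelihood, so P(k | x) ∝ w_k f_k(x); normalise over all components.
Component likelihoods at x = 0.7 minutes:
  L_I = 0.522048
  L_II = 0.502507
  L_III = 0.471638
Prior × likelihood for each component:
  w_I·L_I = 0.57 × 0.522048 = 0.297567
  w_II·L_II = 0.37 × 0.502507 = 0.185928
  w_III·L_III = 0.06 × 0.471638 = 0.0282983
Normaliser: 0.297567 + 0.185928 + 0.0282983 = 0.511793
P(Regime II | x) = 0.185928 / 0.511793 ≈ 0.3633

0.3633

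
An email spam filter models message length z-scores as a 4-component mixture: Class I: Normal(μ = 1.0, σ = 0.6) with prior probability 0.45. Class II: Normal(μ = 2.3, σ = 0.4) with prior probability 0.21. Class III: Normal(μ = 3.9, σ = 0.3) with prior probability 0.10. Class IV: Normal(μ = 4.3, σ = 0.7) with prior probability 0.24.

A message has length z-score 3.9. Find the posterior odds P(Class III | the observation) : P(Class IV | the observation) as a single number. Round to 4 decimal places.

Since P(k|x) ∝ w_k f_k(x), the posterior odds are w_i f_i(x) / (w_j f_j(x)).
Component likelihoods at x = 3.9:
  L_I = (1/(0.6·√(2π)))·exp(−(3.9−1.0)²/(2·0.6²)) = 0.664904·exp(-11.68056) = 5.62287e-06
  L_II = (1/(0.4·√(2π)))·exp(−(3.9−2.3)²/(2·0.4²)) = 0.997356·exp(-8.00000) = 0.000334576
  L_III = (1/(0.3·√(2π)))·exp(−(3.9−3.9)²/(2·0.3²)) = 1.329808·exp(-0.00000) = 1.32981
  L_IV = (1/(0.7·√(2π)))·exp(−(3.9−4.3)²/(2·0.7²)) = 0.569918·exp(-0.16327) = 0.484068
Posterior odds = (w_III·L_III) / (w_IV·L_IV) = (0.10·1.32981) / (0.24·0.484068) = 0.132981 / 0.116176 ≈ 1.1446

1.1446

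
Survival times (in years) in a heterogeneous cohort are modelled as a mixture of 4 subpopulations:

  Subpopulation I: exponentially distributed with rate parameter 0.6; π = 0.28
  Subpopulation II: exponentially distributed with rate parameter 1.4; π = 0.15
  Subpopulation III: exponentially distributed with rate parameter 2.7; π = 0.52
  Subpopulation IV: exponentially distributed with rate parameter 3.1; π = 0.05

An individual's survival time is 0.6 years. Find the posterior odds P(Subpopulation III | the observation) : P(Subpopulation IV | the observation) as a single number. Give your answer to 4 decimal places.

The posterior odds equal the prior odds times the likelihood ratio: (π_i/π_j)·(f_i(x)/f_j(x)).
Evaluate each component's likelihood at the observed value:
  p_I = 0.418606
  p_II = 0.604395
  p_III = 0.534326
  p_IV = 0.482585
Posterior odds = (π_III·p_III) / (π_IV·p_IV) = (0.52·0.534326) / (0.05·0.482585) = 0.27785 / 0.0241293 ≈ 11.5151

11.5151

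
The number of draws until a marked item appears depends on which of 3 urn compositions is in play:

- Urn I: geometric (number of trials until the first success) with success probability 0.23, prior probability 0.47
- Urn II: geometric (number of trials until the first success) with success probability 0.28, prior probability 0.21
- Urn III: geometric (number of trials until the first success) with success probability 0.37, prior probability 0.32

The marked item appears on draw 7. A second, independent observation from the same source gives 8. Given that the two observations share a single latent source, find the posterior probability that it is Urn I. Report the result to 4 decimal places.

0.7110

The responsibility of component k is π_k f_k(x) divided by Σ_j π_j f_j(x).
Since both observations come from the same component, the likelihood for component k is f_k(x₁)·f_k(x₂).
  p_I = [0.0479371] × [0.0369116] = 0.00176944
  p_II = [0.0390079] × [0.0280857] = 0.00109557
  p_III = [0.0231337] × [0.0145742] = 0.000337156
Prior × likelihood for each component:
  π_I·p_I = 0.47 × 0.00176944 = 0.000831635
  π_II·p_II = 0.21 × 0.00109557 = 0.000230069
  π_III·p_III = 0.32 × 0.000337156 = 0.00010789
Evidence: 0.000831635 + 0.000230069 + 0.00010789 = 0.00116959
Responsibility of Urn I: 0.000831635 / 0.00116959 ≈ 0.7110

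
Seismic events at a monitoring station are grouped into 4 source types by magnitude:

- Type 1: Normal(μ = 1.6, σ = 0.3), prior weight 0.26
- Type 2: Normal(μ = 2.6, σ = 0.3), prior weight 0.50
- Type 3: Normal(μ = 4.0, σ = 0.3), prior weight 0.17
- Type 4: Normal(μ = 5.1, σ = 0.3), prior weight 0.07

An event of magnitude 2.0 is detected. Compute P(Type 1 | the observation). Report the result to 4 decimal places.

The responsibility of component k is w_k f_k(x) divided by Σ_j w_j f_j(x).
Component likelihoods at x = 2.0:
  p_1 = 0.5467
  p_2 = 0.17997
  p_3 = 2.9703e-10
  p_4 = 8.65544e-24
Unnormalised posteriors:
  w_1·p_1 = 0.26 × 0.5467 = 0.142142
  w_2·p_2 = 0.50 × 0.17997 = 0.0899849
  w_3·p_3 = 0.17 × 2.9703e-10 = 5.04951e-11
  w_4·p_4 = 0.07 × 8.65544e-24 = 6.05881e-25
Denominator: 0.142142 + 0.0899849 + 5.04951e-11 + 6.05881e-25 = 0.232127
Responsibility of Type 1: 0.142142 / 0.232127 ≈ 0.6123

0.6123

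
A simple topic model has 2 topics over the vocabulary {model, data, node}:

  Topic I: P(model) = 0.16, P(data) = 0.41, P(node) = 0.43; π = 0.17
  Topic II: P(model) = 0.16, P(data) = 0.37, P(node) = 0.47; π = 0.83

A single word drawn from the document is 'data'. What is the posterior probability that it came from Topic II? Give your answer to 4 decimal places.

0.8150

Posterior ∝ prior × likelihood, so P(k | x) ∝ w_k f_k(x); normalise over all components.
Component likelihoods at x = 'data':
  f_I = P(data | comp) = 0.41
  f_II = P(data | comp) = 0.37
Weight by the priors:
  w_I·f_I = 0.17 × 0.41 = 0.0697
  w_II·f_II = 0.83 × 0.37 = 0.3071
Denominator: 0.0697 + 0.3071 = 0.3768
P(Topic II | data) = 0.3071 / 0.3768 ≈ 0.8150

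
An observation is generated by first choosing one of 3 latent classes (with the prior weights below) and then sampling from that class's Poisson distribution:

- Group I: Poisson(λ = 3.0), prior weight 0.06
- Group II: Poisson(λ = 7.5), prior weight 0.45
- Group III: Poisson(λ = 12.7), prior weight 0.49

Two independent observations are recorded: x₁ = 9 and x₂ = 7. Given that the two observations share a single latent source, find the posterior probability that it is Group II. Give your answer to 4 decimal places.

0.8681

Apply Bayes' rule: the posterior for each component is proportional to its prior times its likelihood at x.
Since both observations come from the same component, the likelihood for component k is f_k(x₁)·f_k(x₂).
  L_I = [e^(−3.0)·3.0^9/9! = 0.0027005] × [0.021604] = 5.83418e-05
  L_II = [e^(−7.5)·7.5^9/9! = 0.11444] × [0.146484] = 0.0167637
  L_III = [e^(−12.7)·12.7^9/9! = 0.0722654] × [0.0322593] = 0.00233124
Unnormalised posteriors:
  π_I·L_I = 0.06 × 5.83418e-05 = 3.50051e-06
  π_II·L_II = 0.45 × 0.0167637 = 0.00754366
  π_III·L_III = 0.49 × 0.00233124 = 0.00114231
Marginal: 3.50051e-06 + 0.00754366 + 0.00114231 = 0.00868946
P(Group II | x₁,x₂) ≈ 0.8681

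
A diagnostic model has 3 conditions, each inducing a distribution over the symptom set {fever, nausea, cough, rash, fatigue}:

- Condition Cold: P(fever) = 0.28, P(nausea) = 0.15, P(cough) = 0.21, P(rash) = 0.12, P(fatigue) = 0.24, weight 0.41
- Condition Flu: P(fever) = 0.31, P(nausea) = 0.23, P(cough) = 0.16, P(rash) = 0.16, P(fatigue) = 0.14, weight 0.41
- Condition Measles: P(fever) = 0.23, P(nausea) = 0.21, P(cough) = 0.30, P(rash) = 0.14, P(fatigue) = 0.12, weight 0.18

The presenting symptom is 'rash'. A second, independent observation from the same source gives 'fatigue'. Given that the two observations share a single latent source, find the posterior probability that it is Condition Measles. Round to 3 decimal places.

0.126

Apply Bayes' rule: the posterior for each component is proportional to its prior times its likelihood at x.
Since both observations come from the same component, the likelihood for component k is f_k(x₁)·f_k(x₂).
  p_Cold = [P(rash | comp) = 0.12] × [0.24] = 0.0288
  p_Flu = [P(rash | comp) = 0.16] × [0.14] = 0.0224
  p_Measles = [P(rash | comp) = 0.14] × [0.12] = 0.0168
Multiply by the mixture weights:
  w_Cold·p_Cold = 0.41 × 0.0288 = 0.011808
  w_Flu·p_Flu = 0.41 × 0.0224 = 0.009184
  w_Measles·p_Measles = 0.18 × 0.0168 = 0.003024
Sum: 0.011808 + 0.009184 + 0.003024 = 0.024016
Responsibility of Condition Measles: 0.003024 / 0.024016 ≈ 0.126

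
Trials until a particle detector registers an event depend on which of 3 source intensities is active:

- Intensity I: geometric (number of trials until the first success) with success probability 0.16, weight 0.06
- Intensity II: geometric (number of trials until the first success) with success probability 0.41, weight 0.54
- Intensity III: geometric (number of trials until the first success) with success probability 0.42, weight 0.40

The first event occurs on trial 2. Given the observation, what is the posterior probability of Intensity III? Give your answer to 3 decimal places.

By Bayes' theorem, P(k | x) = w_k f_k(x) / Σ_j w_j f_j(x).
Component likelihoods at x = 2:
  p_I = 0.16·(1−0.16)^1 = 0.16·0.84 = 0.1344
  p_II = 0.41·(1−0.41)^1 = 0.41·0.59 = 0.2419
  p_III = 0.42·(1−0.42)^1 = 0.42·0.58 = 0.2436
Weight by the priors:
  w_I·p_I = 0.06 × 0.1344 = 0.008064
  w_II·p_II = 0.54 × 0.2419 = 0.130626
  w_III·p_III = 0.40 × 0.2436 = 0.09744
Sum: 0.008064 + 0.130626 + 0.09744 = 0.23613
P(Intensity III | 2) = 0.09744 / 0.23613 ≈ 0.413

0.413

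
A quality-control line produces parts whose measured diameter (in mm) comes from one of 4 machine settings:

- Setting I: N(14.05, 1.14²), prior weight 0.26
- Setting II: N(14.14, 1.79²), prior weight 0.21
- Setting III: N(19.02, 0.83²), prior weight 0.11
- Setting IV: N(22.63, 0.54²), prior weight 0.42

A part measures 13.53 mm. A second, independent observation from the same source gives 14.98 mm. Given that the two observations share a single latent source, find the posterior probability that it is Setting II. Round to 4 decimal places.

0.3000

By Bayes' theorem, P(k | x) = w_k f_k(x) / Σ_j w_j f_j(x).
Since both observations come from the same component, the likelihood for component k is f_k(x₁)·f_k(x₂).
  L_I = [(1/(1.14·√(2π)))·exp(−(13.53−14.05)²/(2·1.14²)) = 0.349949·exp(-0.10403) = 0.315373] × [0.250894] = 0.0791254
  L_II = [(1/(1.79·√(2π)))·exp(−(13.53−14.14)²/(2·1.79²)) = 0.222873·exp(-0.05807) = 0.2103] × [0.199635] = 0.0419833
  L_III = [(1/(0.83·√(2π)))·exp(−(13.53−19.02)²/(2·0.83²)) = 0.480653·exp(-21.87553) = 1.51849e-10] × [3.44447e-06] = 5.23039e-16
  L_IV = [(1/(0.54·√(2π)))·exp(−(13.53−22.63)²/(2·0.54²)) = 0.738782·exp(-141.99246) = 1.59212e-62] × [1.9421e-44] = 3.09206e-106
Weight by the priors:
  w_I·L_I = 0.26 × 0.0791254 = 0.0205726
  w_II·L_II = 0.21 × 0.0419833 = 0.00881649
  w_III·L_III = 0.11 × 5.23039e-16 = 5.75343e-17
  w_IV·L_IV = 0.42 × 3.09206e-106 = 1.29867e-106
Normaliser: 0.0205726 + 0.00881649 + 5.75343e-17 + 1.29867e-106 = 0.0293891
P(Setting II | x) = 0.00881649 / 0.0293891 ≈ 0.3000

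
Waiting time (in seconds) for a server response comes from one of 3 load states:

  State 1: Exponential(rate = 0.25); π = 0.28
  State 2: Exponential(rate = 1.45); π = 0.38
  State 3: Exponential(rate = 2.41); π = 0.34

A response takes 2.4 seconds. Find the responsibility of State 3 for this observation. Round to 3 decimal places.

By Bayes' theorem, P(k | x) = π_k f_k(x) / Σ_j π_j f_j(x).
Evaluate each component's likelihood at the observed value:
  L_1 = 0.25·e^(−0.25·2.4) = 0.25·e^(−0.6000) = 0.137203
  L_2 = 1.45·e^(−1.45·2.4) = 1.45·e^(−3.4800) = 0.0446707
  L_3 = 2.41·e^(−2.41·2.4) = 2.41·e^(−5.7840) = 0.00741409
Multiply by the mixture weights:
  π_1·L_1 = 0.28 × 0.137203 = 0.0384168
  π_2·L_2 = 0.38 × 0.0446707 = 0.0169749
  π_3·L_3 = 0.34 × 0.00741409 = 0.00252079
Denominator: 0.0384168 + 0.0169749 + 0.00252079 = 0.0579125
So the posterior for State 3 is 0.00252079 / 0.0579125 ≈ 0.044.

0.044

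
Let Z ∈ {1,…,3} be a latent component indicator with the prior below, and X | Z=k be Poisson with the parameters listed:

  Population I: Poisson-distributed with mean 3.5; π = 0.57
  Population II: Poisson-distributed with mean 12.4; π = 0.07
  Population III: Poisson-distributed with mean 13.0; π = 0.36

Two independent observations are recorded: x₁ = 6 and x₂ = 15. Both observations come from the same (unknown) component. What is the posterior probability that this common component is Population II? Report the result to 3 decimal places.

Posterior ∝ prior × likelihood, so P(k | x) ∝ π_k f_k(x); normalise over all components.
Since both observations come from the same component, the likelihood for component k is f_k(x₁)·f_k(x₂).
  L_I = [e^(−3.5)·3.5^6/6! = 0.0770983] × [3.34573e-06] = 2.5795e-07
  L_II = [e^(−12.4)·12.4^6/6! = 0.0207944] × [0.079355] = 0.00165014
  L_III = [e^(−13.0)·13.0^6/6! = 0.015153] × [0.0884754] = 0.00134067
Unnormalised posteriors:
  π_I·L_I = 0.57 × 2.5795e-07 = 1.47031e-07
  π_II·L_II = 0.07 × 0.00165014 = 0.00011551
  π_III·L_III = 0.36 × 0.00134067 = 0.000482641
Normaliser: 1.47031e-07 + 0.00011551 + 0.000482641 = 0.000598298
So the posterior for Population II is 0.00011551 / 0.000598298 ≈ 0.193.

0.193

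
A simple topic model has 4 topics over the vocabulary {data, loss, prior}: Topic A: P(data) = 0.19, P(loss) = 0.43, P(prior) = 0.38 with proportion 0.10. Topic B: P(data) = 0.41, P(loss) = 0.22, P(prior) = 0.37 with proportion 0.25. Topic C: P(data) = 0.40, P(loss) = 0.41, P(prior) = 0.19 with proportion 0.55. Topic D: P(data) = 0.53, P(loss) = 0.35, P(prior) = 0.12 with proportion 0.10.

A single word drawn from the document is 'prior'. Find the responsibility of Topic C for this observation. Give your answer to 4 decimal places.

Posterior ∝ prior × likelihood, so P(k | x) ∝ P(Z=k) f_k(x); normalise over all components.
Categorical probabilities:
  f_A = P(prior | comp) = 0.38
  f_B = P(prior | comp) = 0.37
  f_C = P(prior | comp) = 0.19
  f_D = P(prior | comp) = 0.12
Prior × likelihood for each component:
  P(Z=A)·f_A = 0.10 × 0.38 = 0.038
  P(Z=B)·f_B = 0.25 × 0.37 = 0.0925
  P(Z=C)·f_C = 0.55 × 0.19 = 0.1045
  P(Z=D)·f_D = 0.10 × 0.12 = 0.012
Denominator: 0.038 + 0.0925 + 0.1045 + 0.012 = 0.247
Responsibility of Topic C: 0.1045 / 0.247 ≈ 0.4231

0.4231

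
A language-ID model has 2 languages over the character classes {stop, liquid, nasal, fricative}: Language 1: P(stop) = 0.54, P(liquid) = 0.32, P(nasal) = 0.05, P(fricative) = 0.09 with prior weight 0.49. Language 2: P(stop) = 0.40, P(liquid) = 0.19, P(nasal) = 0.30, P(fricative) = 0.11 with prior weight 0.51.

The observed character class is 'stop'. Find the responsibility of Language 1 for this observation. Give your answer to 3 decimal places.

0.565

The responsibility of component k is w_k f_k(x) divided by Σ_j w_j f_j(x).
Component likelihoods at x = 'stop':
  p_1 = P(stop | comp) = 0.54
  p_2 = P(stop | comp) = 0.40
Prior × likelihood for each component:
  w_1·p_1 = 0.49 × 0.54 = 0.2646
  w_2·p_2 = 0.51 × 0.4 = 0.204
Sum: 0.2646 + 0.204 = 0.4686
P(Language 1 | the observation) ≈ 0.565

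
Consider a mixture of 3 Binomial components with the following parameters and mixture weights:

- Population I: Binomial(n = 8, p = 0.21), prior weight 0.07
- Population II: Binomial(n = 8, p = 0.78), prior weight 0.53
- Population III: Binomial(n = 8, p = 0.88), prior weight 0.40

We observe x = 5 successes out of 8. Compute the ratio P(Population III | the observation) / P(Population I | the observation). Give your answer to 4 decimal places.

25.8786

The posterior odds equal the prior odds times the likelihood ratio: (π_i/π_j)·(f_i(x)/f_j(x)).
Binomial probabilities:
  p_I = 0.0112763
  p_II = 0.172159
  p_III = 0.0510676
0.020427 / 0.000789339 ≈ 25.8786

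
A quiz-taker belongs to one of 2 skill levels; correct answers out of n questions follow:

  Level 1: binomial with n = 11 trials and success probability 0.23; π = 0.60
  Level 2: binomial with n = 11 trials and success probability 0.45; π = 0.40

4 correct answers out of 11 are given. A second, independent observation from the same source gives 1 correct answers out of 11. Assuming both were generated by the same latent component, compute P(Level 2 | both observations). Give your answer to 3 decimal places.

0.059

Apply Bayes' rule: the posterior for each component is proportional to its prior times its likelihood at x.
Since both observations come from the same component, the likelihood for component k is f_k(x₁)·f_k(x₂).
  L_1 = [0.148204] × [0.185365] = 0.0274719
  L_2 = [0.206017] × [0.0125381] = 0.00258306
Weight by the priors:
  w_1·L_1 = 0.60 × 0.0274719 = 0.0164831
  w_2·L_2 = 0.40 × 0.00258306 = 0.00103323
Normaliser: 0.0164831 + 0.00103323 = 0.0175163
Responsibility of Level 2: 0.00103323 / 0.0175163 ≈ 0.059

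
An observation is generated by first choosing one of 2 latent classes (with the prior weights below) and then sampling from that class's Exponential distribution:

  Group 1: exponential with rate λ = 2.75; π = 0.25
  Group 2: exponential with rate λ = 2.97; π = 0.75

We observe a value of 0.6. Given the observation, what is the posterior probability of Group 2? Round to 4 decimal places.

0.7395

The responsibility of component k is π_k f_k(x) divided by Σ_j π_j f_j(x).
Component likelihoods at x = 0.6:
  p_1 = 2.75·e^(−2.75·0.6) = 2.75·e^(−1.6500) = 0.528137
  p_2 = 2.97·e^(−2.97·0.6) = 2.97·e^(−1.7820) = 0.499855
Unnormalised posteriors:
  π_1·p_1 = 0.25 × 0.528137 = 0.132034
  π_2·p_2 = 0.75 × 0.499855 = 0.374891
Sum: 0.132034 + 0.374891 = 0.506925
P(Group 2 | x) ≈ 0.7395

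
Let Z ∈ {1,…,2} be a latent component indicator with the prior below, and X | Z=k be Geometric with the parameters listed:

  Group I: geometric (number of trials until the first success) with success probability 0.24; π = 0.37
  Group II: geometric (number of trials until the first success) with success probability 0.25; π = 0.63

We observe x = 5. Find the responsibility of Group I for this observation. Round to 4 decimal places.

By Bayes' theorem, P(k | x) = P(Z=k) f_k(x) / Σ_j P(Z=j) f_j(x).
Geometric probabilities:
  p_I = 0.24·(1−0.24)^4 = 0.24·0.333622 = 0.0800692
  p_II = 0.25·(1−0.25)^4 = 0.25·0.316406 = 0.0791016
Weight by the priors:
  P(Z=I)·p_I = 0.37 × 0.0800692 = 0.0296256
  P(Z=II)·p_II = 0.63 × 0.0791016 = 0.049834
Sum: 0.0296256 + 0.049834 = 0.0794596
P(Group I | 5) = 0.0296256 / 0.0794596 ≈ 0.3728

0.3728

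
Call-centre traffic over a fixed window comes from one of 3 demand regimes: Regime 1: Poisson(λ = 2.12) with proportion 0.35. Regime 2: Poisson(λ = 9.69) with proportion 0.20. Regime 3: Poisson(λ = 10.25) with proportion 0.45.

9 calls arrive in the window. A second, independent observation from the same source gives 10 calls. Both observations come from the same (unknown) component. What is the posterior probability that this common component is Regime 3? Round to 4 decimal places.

0.6810

The responsibility of component k is π_k f_k(x) divided by Σ_j π_j f_j(x).
Since both observations come from the same component, the likelihood for component k is f_k(x₁)·f_k(x₂).
  f_1 = [0.000286125] × [6.06584e-05] = 1.73559e-08
  f_2 = [0.128481] × [0.124498] = 0.0159955
  f_3 = [0.121684] × [0.124726] = 0.0151772
Unnormalised posteriors:
  π_1·f_1 = 0.35 × 1.73559e-08 = 6.07456e-09
  π_2·f_2 = 0.20 × 0.0159955 = 0.00319911
  π_3·f_3 = 0.45 × 0.0151772 = 0.00682972
Denominator: 6.07456e-09 + 0.00319911 + 0.00682972 = 0.0100288
P(Regime 3 | data) = 0.00682972 / 0.0100288 ≈ 0.6810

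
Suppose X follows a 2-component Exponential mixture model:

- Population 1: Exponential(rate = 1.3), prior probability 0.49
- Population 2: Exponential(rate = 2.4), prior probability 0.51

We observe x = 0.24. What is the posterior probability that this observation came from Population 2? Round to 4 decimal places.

P(component k | x) = w_k·f_k(x) / marginal(x), where marginal(x) = Σ_j w_j·f_j(x).
Component likelihoods at x = 0.24:
  p_1 = 1.3·e^(−1.3·0.24) = 1.3·e^(−0.3120) = 0.951576
  p_2 = 2.4·e^(−2.4·0.24) = 2.4·e^(−0.5760) = 1.34914
Prior × likelihood for each component:
  w_1·p_1 = 0.49 × 0.951576 = 0.466272
  w_2·p_2 = 0.51 × 1.34914 = 0.688062
Marginal: 0.466272 + 0.688062 = 1.15433
Responsibility of Population 2: 0.688062 / 1.15433 ≈ 0.5961

0.5961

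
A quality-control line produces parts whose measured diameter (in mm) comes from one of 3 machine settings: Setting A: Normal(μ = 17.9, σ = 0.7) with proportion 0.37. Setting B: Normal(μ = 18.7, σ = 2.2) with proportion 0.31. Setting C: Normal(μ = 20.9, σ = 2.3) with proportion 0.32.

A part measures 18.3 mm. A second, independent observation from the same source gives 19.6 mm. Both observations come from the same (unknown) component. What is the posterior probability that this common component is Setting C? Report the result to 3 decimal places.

0.229

Apply Bayes' rule: the posterior for each component is proportional to its prior times its likelihood at x.
Since both observations come from the same component, the likelihood for component k is f_k(x₁)·f_k(x₂).
  p_A = [(1/(0.7·√(2π)))·exp(−(18.3−17.9)²/(2·0.7²)) = 0.569918·exp(-0.16327) = 0.484068] × [0.0298598] = 0.0144542
  p_B = [(1/(2.2·√(2π)))·exp(−(18.3−18.7)²/(2·2.2²)) = 0.181337·exp(-0.01653) = 0.178365] × [0.166781] = 0.0297479
  p_C = [(1/(2.3·√(2π)))·exp(−(18.3−20.9)²/(2·2.3²)) = 0.173453·exp(-0.63894) = 0.0915574] × [0.147846] = 0.0135364
Weight by the priors:
  w_A·p_A = 0.37 × 0.0144542 = 0.00534804
  w_B·p_B = 0.31 × 0.0297479 = 0.00922183
  w_C·p_C = 0.32 × 0.0135364 = 0.00433165
Evidence: 0.00534804 + 0.00922183 + 0.00433165 = 0.0189015
So the posterior for Setting C is 0.00433165 / 0.0189015 ≈ 0.229.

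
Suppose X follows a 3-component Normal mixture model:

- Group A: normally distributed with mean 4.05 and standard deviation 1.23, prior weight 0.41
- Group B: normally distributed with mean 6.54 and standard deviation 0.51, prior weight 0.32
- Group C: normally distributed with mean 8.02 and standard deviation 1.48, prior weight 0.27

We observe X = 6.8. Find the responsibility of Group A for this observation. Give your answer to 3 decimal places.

By Bayes' theorem, P(k | x) = π_k f_k(x) / Σ_j π_j f_j(x).
Normal densities:
  p_A = (1/(1.23·√(2π)))·exp(−(6.8−4.05)²/(2·1.23²)) = 0.324343·exp(-2.49934) = 0.0266413
  p_B = (1/(0.51·√(2π)))·exp(−(6.8−6.54)²/(2·0.51²)) = 0.782240·exp(-0.12995) = 0.686915
  p_C = (1/(1.48·√(2π)))·exp(−(6.8−8.02)²/(2·1.48²)) = 0.269556·exp(-0.33976) = 0.191909
Multiply by the mixture weights:
  π_A·p_A = 0.41 × 0.0266413 = 0.0109229
  π_B·p_B = 0.32 × 0.686915 = 0.219813
  π_C·p_C = 0.27 × 0.191909 = 0.0518153
Sum: 0.0109229 + 0.219813 + 0.0518153 = 0.282551
Responsibility of Group A: 0.0109229 / 0.282551 ≈ 0.039

0.039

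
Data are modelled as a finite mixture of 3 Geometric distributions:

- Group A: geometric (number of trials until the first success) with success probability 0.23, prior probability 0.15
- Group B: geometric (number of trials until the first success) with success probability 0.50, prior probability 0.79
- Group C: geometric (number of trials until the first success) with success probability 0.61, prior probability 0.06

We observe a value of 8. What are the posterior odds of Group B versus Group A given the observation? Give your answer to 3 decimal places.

Only the two components matter; the odds are (w_i f_i(x)) / (w_j f_j(x)).
Component likelihoods at x = 8:
  L_A = 0.0369116
  L_B = 0.00390625
  L_C = 0.000837109
Odds = (0.79/0.15) × (0.00390625/0.0369116) = 5.26667 × 0.105827 ≈ 0.557

0.557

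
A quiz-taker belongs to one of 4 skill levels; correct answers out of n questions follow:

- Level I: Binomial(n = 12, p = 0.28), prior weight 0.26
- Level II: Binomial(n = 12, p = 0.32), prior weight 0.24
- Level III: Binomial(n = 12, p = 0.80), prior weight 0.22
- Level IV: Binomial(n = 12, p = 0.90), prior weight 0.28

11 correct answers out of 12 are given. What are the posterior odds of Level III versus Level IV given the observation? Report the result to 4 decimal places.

Since P(k|x) ∝ P(Z=k) f_k(x), the posterior odds are P(Z=i) f_i(x) / (P(Z=j) f_j(x)).
Evaluate each component's likelihood at the observed value:
  f_I = C(12,11)·0.28^11·0.72^1 = 12·8.29351e-07·0.72 = 7.16559e-06
  f_II = C(12,11)·0.32^11·0.68^1 = 12·3.60288e-06·0.68 = 2.93995e-05
  f_III = C(12,11)·0.80^11·0.20^1 = 12·0.0858993·0.2 = 0.206158
  f_IV = C(12,11)·0.90^11·0.10^1 = 12·0.313811·0.1 = 0.376573
Posterior odds = (P(Z=III)·f_III) / (P(Z=IV)·f_IV) = (0.22·0.206158) / (0.28·0.376573) = 0.0453549 / 0.10544 ≈ 0.4301

0.4301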